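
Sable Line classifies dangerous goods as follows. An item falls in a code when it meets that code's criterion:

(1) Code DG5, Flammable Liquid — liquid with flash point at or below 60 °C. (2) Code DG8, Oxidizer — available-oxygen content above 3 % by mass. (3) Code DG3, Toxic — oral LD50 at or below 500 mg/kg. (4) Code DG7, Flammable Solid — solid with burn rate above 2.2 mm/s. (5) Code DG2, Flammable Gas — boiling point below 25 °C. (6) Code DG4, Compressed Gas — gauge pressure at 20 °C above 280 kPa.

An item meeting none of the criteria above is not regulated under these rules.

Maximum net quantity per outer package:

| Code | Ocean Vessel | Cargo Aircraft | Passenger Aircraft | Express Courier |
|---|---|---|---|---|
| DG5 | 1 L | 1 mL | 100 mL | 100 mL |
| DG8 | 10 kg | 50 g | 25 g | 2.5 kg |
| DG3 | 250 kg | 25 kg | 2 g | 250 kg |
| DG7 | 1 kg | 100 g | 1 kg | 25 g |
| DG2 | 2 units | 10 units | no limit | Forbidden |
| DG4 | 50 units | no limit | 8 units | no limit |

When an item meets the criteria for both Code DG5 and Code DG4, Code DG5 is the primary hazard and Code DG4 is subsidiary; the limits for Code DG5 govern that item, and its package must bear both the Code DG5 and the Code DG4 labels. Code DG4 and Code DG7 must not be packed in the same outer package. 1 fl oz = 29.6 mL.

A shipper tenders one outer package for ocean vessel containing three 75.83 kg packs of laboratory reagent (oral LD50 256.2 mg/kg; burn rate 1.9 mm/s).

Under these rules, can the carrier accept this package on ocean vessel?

Yes

Oral LD50 256.2 mg/kg meets the Code DG3 criterion (Toxic), so the laboratory reagent is Code DG3.
Code DG3 quantity: three 75.83 kg packs = 227.49 kg.
227.49 kg ≤ 250 kg (ocean vessel limit, Code DG3) — within limit.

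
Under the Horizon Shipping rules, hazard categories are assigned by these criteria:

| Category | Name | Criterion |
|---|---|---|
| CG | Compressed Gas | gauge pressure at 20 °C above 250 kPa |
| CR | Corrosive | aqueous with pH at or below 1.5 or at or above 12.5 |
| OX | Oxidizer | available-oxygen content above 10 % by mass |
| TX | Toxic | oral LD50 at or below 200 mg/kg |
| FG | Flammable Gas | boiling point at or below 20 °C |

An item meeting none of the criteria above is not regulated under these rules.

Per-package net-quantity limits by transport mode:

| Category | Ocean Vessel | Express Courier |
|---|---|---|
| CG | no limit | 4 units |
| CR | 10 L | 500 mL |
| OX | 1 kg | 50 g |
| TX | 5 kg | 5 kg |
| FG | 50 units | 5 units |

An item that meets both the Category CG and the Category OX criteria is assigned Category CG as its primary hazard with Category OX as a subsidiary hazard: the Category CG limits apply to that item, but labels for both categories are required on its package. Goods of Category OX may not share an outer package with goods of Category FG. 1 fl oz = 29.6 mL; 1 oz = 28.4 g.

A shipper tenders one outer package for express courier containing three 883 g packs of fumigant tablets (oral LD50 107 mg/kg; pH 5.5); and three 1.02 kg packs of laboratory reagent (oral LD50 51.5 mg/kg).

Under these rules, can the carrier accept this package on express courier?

No

Oral LD50 107 mg/kg meets the Category TX criterion (Toxic), so the fumigant tablets are Category TX.
Oral LD50 51.5 mg/kg meets the Category TX criterion (Toxic), so the laboratory reagent is Category TX.
Category TX net quantity: (three 883 g packs = 2.649 kg) + (three 1.02 kg packs = 3.06 kg) = 5.709 kg.
That exceeds the Category TX express courier limit of 5 kg.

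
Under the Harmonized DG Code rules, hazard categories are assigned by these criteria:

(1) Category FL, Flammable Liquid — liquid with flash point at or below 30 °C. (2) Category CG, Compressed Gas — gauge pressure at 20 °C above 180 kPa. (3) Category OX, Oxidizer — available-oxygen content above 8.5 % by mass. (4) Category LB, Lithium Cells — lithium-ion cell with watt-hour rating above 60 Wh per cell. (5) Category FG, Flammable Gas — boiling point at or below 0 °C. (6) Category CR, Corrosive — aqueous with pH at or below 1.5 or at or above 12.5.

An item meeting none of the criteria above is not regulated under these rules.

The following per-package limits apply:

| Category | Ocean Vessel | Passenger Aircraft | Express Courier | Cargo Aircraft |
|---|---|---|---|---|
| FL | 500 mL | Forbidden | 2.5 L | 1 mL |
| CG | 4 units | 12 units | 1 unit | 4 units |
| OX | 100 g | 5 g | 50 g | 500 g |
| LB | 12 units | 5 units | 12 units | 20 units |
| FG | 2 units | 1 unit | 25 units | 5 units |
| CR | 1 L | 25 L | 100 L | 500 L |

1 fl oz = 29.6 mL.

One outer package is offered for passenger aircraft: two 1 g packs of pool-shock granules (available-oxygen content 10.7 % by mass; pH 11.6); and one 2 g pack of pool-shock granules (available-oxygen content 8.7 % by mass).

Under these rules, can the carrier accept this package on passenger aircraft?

With available-oxygen content 10.7 % by mass (> 8.5 % by mass), the pool-shock granules fall in Category OX.
Available-oxygen content 8.7 % by mass meets the Category OX criterion (Oxidizer), so the pool-shock granules are Category OX.
Total Category OX: (two 1 g packs = 2 g) + 2 g = 4 g.
4 g is within the passenger aircraft limit of 5 g for Category OX.

Yes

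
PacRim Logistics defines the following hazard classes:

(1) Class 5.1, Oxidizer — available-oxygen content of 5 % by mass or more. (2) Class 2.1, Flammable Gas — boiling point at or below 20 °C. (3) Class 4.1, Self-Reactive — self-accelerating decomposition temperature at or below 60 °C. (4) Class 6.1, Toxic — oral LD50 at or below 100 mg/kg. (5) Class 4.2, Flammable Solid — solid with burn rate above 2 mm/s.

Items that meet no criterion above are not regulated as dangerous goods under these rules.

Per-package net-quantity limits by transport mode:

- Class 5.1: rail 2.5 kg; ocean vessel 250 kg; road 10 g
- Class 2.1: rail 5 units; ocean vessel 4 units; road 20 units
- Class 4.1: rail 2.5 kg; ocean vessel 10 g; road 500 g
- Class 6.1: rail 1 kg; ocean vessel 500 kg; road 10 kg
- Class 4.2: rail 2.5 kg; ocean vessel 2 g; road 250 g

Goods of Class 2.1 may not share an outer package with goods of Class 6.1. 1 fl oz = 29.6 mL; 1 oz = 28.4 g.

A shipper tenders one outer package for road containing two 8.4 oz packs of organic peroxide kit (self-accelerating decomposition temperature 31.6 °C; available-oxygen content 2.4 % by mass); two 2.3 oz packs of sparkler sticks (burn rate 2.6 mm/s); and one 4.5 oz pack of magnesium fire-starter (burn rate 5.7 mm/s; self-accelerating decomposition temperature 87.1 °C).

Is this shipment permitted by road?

No

The organic peroxide kit has self-accelerating decomposition temperature 31.6 °C, which is ≤ 60 °C, so it is Class 4.1 (Self-Reactive).
With burn rate 2.6 mm/s (> 2 mm/s), the sparkler sticks fall in Class 4.2.
Burn rate 5.7 mm/s meets the Class 4.2 criterion (Flammable Solid), so the magnesium fire-starter is Class 4.2.
Class 4.2 net quantity: (two 2.3 oz packs = 130.64 g) + (one 4.5 oz pack = 127.8 g) = 258.44 g.
That exceeds the Class 4.2 road limit of 250 g.
Class 4.1 quantity: two 8.4 oz packs = 477.12 g.
477.12 g ≤ 500 g (road limit, Class 4.1) — within limit.
The segregation rule (Class 2.1 with Class 6.1) does not apply to Class 4.2 with Class 4.1.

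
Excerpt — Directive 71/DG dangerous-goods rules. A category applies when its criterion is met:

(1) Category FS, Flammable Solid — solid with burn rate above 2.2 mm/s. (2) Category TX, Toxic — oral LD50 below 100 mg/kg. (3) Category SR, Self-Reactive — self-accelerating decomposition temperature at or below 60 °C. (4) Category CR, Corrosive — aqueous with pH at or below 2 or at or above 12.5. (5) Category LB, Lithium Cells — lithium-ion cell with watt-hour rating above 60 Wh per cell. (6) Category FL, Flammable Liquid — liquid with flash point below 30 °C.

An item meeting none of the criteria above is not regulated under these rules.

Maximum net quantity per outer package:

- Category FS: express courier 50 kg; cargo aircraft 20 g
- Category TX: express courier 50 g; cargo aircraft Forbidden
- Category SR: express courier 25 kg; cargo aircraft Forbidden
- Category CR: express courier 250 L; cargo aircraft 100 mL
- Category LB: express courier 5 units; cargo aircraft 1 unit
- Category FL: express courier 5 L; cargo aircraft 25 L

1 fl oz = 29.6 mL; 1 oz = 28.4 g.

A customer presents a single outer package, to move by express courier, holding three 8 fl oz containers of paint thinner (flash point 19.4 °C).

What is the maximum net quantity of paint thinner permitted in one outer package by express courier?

With flash point 19.4 °C (< 30 °C), the paint thinner falls in Category FL.
The express courier limit for Category FL is 5 L.

5 L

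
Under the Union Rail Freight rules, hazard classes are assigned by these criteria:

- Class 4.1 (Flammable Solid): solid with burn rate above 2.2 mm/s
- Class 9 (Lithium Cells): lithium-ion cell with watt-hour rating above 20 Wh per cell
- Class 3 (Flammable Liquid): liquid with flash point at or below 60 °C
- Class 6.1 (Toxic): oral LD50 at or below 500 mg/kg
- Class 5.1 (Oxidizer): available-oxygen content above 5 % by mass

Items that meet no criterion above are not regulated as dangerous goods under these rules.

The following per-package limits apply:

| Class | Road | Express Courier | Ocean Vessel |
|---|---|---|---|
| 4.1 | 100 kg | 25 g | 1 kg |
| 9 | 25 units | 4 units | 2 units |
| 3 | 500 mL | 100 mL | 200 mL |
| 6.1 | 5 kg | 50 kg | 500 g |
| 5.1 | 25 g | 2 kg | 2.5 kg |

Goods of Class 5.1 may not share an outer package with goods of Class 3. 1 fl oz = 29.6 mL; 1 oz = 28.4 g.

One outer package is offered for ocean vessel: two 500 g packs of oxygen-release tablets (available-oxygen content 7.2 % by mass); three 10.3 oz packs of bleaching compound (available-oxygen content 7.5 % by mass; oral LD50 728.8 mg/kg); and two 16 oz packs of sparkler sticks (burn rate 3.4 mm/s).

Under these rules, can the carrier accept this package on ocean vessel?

Oxygen-release tablets: available-oxygen content 7.2 % by mass > 5 % by mass → Class 5.1 (Oxidizer).
Bleaching compound: available-oxygen content 7.5 % by mass > 5 % by mass → Class 5.1 (Oxidizer).
Sparkler sticks: burn rate 3.4 mm/s > 2.2 mm/s → Class 4.1 (Flammable Solid).
Total Class 5.1: (two 500 g packs = 1 kg) + (three 10.3 oz packs = 877.56 g) = 1877.56 g.
1877.56 g ≤ 2.5 kg (ocean vessel limit, Class 5.1) — within limit.
Class 4.1 quantity: two 16 oz packs = 908.8 g.
That is within the Class 4.1 ocean vessel limit of 1 kg.
The segregation rule (Class 5.1 with Class 3) does not apply to Class 5.1 with Class 4.1.
Every hazard class is within its ocean vessel limit and no segregation rule is violated.

Yes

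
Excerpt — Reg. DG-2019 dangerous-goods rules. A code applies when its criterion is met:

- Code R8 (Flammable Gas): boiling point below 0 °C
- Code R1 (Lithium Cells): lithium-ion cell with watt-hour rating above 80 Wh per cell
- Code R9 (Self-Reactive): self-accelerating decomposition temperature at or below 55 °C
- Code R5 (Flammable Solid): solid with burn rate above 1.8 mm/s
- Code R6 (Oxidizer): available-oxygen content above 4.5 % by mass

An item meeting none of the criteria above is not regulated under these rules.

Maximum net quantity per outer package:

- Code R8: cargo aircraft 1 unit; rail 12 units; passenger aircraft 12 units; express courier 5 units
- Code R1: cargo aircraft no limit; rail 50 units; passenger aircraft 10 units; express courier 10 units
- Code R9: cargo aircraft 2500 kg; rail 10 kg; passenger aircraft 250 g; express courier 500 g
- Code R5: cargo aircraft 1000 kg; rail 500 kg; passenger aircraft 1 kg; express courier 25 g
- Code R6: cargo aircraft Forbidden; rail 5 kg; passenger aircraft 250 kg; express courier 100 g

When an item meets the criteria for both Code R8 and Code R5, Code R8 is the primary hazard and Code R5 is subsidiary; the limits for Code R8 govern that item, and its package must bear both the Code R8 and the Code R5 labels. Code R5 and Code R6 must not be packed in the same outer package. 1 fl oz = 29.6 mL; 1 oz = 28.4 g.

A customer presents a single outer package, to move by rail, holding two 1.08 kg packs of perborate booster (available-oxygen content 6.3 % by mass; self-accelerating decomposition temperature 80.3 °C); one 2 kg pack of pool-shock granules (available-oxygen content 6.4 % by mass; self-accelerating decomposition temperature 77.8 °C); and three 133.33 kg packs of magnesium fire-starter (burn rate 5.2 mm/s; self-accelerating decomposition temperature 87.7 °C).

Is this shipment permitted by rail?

Available-oxygen content 6.3 % by mass meets the Code R6 criterion (Oxidizer), so the perborate booster is Code R6.
Available-oxygen content 6.4 % by mass meets the Code R6 criterion (Oxidizer), so the pool-shock granules are Code R6.
The magnesium fire-starter has burn rate 5.2 mm/s, which is > 1.8 mm/s, so it is Code R5 (Flammable Solid).
Code R5 quantity: three 133.33 kg packs = 399.99 kg.
399.99 kg ≤ 500 kg (rail limit, Code R5) — within limit.
Total Code R6: (two 1.08 kg packs = 2.16 kg) + 2 kg = 4.16 kg.
That is within the Code R6 rail limit of 5 kg.
Code R5 and Code R6 may not share an outer package.

No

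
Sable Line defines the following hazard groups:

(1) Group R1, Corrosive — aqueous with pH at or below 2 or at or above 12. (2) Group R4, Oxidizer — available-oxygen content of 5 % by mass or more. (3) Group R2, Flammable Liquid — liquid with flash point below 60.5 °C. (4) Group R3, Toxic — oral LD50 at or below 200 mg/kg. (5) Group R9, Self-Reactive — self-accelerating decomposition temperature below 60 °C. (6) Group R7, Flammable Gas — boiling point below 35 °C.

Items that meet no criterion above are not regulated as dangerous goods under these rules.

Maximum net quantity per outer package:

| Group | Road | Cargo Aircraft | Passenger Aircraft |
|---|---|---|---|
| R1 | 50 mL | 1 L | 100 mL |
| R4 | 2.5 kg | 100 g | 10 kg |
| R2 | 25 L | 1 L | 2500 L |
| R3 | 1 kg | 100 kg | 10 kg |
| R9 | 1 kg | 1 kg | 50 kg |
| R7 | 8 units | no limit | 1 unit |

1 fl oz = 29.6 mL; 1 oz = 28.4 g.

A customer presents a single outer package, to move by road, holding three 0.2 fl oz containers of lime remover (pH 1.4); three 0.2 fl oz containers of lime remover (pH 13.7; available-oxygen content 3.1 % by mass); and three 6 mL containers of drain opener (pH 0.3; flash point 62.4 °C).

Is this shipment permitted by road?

pH 1.4 meets the Group R1 criterion (Corrosive), so the lime remover is Group R1.
pH 13.7 meets the Group R1 criterion (Corrosive), so the lime remover is Group R1.
Drain opener: pH 0.3 ≤ 2 → Group R1 (Corrosive).
Total Group R1: (three 0.2 fl oz containers = 17.76 mL) + (three 0.2 fl oz containers = 17.76 mL) + (three 6 mL containers = 18 mL) = 53.52 mL.
That exceeds the Group R1 road limit of 50 mL.

No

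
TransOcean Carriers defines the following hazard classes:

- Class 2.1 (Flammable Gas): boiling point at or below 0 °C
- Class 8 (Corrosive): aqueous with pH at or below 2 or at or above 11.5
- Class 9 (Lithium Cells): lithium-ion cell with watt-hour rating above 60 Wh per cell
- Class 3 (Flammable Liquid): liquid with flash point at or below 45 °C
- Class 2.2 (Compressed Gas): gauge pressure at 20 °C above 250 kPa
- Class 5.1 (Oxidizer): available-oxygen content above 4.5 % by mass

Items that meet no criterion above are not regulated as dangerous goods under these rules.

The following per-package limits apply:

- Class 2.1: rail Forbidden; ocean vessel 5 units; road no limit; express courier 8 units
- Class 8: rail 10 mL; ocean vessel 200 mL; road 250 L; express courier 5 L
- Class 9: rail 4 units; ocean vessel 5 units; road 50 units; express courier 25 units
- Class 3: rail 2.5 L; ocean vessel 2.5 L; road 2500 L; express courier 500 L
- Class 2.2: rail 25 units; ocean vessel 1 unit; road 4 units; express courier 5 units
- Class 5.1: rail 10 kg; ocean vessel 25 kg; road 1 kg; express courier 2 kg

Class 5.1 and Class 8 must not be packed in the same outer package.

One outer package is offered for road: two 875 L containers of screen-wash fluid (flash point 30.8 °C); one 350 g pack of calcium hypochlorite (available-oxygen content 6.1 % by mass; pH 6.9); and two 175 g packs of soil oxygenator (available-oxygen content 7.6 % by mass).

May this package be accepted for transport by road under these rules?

Yes

Flash point 30.8 °C meets the Class 3 criterion (Flammable Liquid), so the screen-wash fluid is Class 3.
With available-oxygen content 6.1 % by mass (> 4.5 % by mass), the calcium hypochlorite falls in Class 5.1.
Soil oxygenator: available-oxygen content 7.6 % by mass > 4.5 % by mass → Class 5.1 (Oxidizer).
Total Class 5.1: 350 g + (two 175 g packs = 350 g) = 700 g.
700 g ≤ 1 kg (road limit, Class 5.1) — within limit.
Class 3 quantity: two 875 L containers = 1750 L.
1750 L is within the road limit of 2500 L for Class 3.
The segregation rule (Class 5.1 with Class 8) does not apply to Class 5.1 with Class 3.
Every hazard class is within its road limit and no segregation rule is violated.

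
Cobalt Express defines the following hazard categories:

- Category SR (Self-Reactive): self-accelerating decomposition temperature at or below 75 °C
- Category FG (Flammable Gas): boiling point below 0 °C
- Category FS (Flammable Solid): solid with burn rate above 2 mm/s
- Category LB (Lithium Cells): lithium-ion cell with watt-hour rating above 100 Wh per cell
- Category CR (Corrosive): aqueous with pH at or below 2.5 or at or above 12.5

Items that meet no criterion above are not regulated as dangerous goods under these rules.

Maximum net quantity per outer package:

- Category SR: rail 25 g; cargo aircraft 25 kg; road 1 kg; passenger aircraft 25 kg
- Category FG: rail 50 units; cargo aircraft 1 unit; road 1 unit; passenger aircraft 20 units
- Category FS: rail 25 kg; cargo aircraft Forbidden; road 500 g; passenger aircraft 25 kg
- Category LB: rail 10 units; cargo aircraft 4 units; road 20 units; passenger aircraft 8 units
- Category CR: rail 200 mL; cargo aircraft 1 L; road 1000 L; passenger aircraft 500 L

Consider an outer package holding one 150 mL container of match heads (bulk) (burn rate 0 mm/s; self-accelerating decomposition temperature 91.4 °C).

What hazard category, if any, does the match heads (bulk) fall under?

Not regulated

self-accelerating decomposition temperature 91.4 °C is not below 75 °C, so Category SR does not apply.
burn rate 0 mm/s is not above 2 mm/s, so Category FS does not apply.
No criterion is met, so the item is not regulated.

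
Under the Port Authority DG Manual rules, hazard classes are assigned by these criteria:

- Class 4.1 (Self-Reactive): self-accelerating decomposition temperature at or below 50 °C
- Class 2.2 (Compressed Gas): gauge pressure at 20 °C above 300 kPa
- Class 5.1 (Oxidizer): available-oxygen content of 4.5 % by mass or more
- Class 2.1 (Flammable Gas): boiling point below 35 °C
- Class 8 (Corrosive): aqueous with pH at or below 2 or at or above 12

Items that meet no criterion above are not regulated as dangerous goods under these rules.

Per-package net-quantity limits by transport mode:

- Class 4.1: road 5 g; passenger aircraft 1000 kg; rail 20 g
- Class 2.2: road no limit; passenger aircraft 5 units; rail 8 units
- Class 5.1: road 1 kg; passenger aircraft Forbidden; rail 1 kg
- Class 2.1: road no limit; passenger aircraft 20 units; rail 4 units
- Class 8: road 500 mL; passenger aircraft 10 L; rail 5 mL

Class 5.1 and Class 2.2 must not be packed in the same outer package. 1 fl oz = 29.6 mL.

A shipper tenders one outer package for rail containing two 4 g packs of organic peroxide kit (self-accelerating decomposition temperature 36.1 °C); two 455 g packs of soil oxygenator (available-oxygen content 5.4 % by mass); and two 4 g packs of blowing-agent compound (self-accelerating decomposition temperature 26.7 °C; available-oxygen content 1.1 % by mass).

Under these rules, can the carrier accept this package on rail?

Self-accelerating decomposition temperature 36.1 °C meets the Class 4.1 criterion (Self-Reactive), so the organic peroxide kit is Class 4.1.
Soil oxygenator: available-oxygen content 5.4 % by mass ≥ 4.5 % by mass → Class 5.1 (Oxidizer).
The blowing-agent compound has self-accelerating decomposition temperature 26.7 °C, which is ≤ 50 °C, so it is Class 4.1 (Self-Reactive).
Total Class 4.1: (two 4 g packs = 8 g) + (two 4 g packs = 8 g) = 16 g.
16 g ≤ 20 g (rail limit, Class 4.1) — within limit.
Class 5.1 quantity: two 455 g packs = 910 g.
910 g is within the rail limit of 1 kg for Class 5.1.
The segregation rule (Class 5.1 with Class 2.2) does not apply to Class 4.1 with Class 5.1.
Every hazard class is within its rail limit and no segregation rule is violated.

Yes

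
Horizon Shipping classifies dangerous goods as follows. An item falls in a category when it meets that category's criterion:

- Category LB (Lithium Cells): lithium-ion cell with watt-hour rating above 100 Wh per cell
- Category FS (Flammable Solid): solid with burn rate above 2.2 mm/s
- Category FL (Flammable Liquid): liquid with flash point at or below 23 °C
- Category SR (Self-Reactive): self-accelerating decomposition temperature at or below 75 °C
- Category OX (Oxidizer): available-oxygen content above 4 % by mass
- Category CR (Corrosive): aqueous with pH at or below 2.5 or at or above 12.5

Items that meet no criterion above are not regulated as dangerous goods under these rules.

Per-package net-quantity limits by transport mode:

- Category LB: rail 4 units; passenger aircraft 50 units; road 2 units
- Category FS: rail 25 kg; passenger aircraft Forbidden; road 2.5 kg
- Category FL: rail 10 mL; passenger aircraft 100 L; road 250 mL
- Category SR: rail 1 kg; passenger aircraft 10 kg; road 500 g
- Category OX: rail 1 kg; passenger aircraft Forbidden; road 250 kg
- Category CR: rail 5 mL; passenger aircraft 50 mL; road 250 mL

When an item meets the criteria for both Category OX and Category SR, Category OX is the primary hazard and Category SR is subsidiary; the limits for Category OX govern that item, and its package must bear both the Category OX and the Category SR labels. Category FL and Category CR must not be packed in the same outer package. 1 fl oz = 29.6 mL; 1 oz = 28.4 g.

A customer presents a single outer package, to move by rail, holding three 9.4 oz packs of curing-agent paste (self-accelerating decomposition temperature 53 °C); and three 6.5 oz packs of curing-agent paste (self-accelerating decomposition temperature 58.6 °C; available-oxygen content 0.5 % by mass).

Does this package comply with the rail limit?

No

With self-accelerating decomposition temperature 53 °C (≤ 75 °C), the curing-agent paste falls in Category SR.
Self-accelerating decomposition temperature 58.6 °C meets the Category SR criterion (Self-Reactive), so the curing-agent paste is Category SR.
Total Category SR: (three 9.4 oz packs = 800.88 g) + (three 6.5 oz packs = 553.8 g) = 1354.68 g.
That exceeds the Category SR rail limit of 1 kg.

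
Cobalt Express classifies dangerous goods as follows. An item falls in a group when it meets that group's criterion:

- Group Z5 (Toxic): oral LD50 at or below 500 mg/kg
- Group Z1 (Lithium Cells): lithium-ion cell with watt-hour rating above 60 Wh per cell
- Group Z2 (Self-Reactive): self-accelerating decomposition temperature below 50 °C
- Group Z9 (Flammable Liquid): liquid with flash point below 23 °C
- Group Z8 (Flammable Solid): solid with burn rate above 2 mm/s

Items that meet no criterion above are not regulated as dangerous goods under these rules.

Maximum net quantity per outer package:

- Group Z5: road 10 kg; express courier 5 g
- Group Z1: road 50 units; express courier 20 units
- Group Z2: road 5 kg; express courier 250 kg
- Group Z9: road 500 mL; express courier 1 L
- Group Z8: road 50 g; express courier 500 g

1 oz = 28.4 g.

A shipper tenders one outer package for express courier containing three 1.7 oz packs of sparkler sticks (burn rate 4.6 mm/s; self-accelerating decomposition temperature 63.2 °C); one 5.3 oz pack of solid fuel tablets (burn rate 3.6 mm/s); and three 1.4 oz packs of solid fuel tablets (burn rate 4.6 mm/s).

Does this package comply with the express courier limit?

Burn rate 4.6 mm/s meets the Group Z8 criterion (Flammable Solid), so the sparkler sticks are Group Z8.
With burn rate 3.6 mm/s (> 2 mm/s), the solid fuel tablets fall in Group Z8.
With burn rate 4.6 mm/s (> 2 mm/s), the solid fuel tablets fall in Group Z8.
Group Z8 net quantity: (three 1.7 oz packs = 144.84 g) + (one 5.3 oz pack = 150.52 g) + (three 1.4 oz packs = 119.28 g) = 414.64 g.
414.64 g ≤ 500 g (express courier limit, Group Z8) — within limit.

Yes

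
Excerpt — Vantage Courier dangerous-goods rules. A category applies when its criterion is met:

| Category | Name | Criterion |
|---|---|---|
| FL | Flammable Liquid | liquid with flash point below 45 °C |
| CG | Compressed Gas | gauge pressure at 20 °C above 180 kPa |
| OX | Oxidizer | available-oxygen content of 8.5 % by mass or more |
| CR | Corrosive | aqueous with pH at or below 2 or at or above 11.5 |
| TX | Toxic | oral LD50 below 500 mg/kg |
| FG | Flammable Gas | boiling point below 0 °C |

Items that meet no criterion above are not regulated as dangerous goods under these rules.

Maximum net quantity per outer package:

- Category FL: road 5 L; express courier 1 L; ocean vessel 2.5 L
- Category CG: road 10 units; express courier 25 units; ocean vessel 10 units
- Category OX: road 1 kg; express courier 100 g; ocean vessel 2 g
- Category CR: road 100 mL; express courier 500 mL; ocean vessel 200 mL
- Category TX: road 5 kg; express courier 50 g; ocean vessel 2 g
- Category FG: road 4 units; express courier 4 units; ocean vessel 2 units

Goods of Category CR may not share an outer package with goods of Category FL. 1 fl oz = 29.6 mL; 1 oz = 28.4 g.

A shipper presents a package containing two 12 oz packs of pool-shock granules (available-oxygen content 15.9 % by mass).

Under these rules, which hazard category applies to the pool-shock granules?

Category OX

The pool-shock granules have available-oxygen content 15.9 % by mass, which is ≥ 8.5 % by mass, so they are Category OX (Oxidizer).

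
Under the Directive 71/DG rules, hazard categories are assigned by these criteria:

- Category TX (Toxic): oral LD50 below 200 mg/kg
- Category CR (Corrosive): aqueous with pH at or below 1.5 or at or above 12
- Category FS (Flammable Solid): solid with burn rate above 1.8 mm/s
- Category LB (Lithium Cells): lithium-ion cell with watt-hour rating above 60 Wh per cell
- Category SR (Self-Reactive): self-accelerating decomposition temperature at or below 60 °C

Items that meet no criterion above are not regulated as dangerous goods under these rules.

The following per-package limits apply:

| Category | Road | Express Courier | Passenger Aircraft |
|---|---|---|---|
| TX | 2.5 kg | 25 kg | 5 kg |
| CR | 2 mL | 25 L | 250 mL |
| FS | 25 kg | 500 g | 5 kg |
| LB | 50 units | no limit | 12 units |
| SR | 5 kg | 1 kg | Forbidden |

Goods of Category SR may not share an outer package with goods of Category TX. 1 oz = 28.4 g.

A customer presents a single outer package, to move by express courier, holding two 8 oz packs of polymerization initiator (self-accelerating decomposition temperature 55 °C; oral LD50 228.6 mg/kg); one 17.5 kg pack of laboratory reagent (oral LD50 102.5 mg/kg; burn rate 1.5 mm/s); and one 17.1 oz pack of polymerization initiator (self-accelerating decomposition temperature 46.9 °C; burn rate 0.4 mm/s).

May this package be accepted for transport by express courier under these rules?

No

Self-accelerating decomposition temperature 55 °C meets the Category SR criterion (Self-Reactive), so the polymerization initiator is Category SR.
The laboratory reagent has oral LD50 102.5 mg/kg, which is < 200 mg/kg, so it is Category TX (Toxic).
The polymerization initiator has self-accelerating decomposition temperature 46.9 °C, which is ≤ 60 °C, so it is Category SR (Self-Reactive).
Category SR net quantity: (two 8 oz packs = 454.4 g) + (one 17.1 oz pack = 485.64 g) = 940.04 g.
That is within the Category SR express courier limit of 1 kg.
Category TX quantity: 17.5 kg.
17.5 kg ≤ 25 kg (express courier limit, Category TX) — within limit.
Category SR and Category TX may not share an outer package.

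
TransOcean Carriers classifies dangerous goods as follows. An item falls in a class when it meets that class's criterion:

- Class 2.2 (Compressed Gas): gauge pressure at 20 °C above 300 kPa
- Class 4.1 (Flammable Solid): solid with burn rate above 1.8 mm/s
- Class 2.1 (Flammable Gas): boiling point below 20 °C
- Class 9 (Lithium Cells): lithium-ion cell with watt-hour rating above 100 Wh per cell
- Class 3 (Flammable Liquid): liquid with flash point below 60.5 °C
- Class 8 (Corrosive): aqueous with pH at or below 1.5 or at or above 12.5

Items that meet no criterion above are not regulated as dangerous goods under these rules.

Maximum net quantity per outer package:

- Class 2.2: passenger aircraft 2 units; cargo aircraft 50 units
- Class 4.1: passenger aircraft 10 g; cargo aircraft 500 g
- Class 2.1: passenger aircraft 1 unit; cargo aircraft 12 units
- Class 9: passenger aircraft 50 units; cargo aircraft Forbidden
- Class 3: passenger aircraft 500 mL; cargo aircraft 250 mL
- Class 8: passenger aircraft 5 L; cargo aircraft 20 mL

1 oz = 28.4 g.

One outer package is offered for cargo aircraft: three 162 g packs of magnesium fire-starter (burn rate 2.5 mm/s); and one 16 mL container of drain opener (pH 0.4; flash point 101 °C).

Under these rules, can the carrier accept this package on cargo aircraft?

Yes

With burn rate 2.5 mm/s (> 1.8 mm/s), the magnesium fire-starter falls in Class 4.1.
pH 0.4 meets the Class 8 criterion (Corrosive), so the drain opener is Class 8.
Class 4.1 quantity: three 162 g packs = 486 g.
486 g is within the cargo aircraft limit of 500 g for Class 4.1.
Class 8 quantity: 16 mL.
That is within the Class 8 cargo aircraft limit of 20 mL.
Every hazard class is within its cargo aircraft limit and no segregation rule is violated.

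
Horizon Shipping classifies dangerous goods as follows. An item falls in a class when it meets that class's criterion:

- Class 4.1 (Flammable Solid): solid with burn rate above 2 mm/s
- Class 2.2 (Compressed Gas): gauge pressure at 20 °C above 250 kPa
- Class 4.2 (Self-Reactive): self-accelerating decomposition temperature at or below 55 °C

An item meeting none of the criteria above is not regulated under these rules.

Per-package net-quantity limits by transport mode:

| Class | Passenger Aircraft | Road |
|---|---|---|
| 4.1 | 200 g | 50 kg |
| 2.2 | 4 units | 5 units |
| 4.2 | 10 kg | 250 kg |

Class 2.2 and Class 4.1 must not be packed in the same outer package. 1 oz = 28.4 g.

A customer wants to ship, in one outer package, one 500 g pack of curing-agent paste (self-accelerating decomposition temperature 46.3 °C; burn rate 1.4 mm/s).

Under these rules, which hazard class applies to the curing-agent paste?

Class 4.2

With self-accelerating decomposition temperature 46.3 °C (≤ 55 °C), the curing-agent paste falls in Class 4.2.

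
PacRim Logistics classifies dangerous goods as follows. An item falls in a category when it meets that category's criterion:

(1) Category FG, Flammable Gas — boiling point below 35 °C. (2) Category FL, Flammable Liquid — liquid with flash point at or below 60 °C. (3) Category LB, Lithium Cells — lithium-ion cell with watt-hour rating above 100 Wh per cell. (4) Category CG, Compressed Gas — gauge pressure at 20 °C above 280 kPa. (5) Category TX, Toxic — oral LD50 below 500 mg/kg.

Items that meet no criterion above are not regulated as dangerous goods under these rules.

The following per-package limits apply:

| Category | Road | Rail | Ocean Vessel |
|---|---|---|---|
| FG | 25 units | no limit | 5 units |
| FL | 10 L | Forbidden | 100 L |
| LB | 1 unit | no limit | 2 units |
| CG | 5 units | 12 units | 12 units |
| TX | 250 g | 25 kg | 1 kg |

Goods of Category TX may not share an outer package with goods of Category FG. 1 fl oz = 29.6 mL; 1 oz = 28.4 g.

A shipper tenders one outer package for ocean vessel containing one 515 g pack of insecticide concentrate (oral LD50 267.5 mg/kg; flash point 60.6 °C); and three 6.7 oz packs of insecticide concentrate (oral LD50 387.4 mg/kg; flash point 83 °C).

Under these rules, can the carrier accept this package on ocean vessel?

The insecticide concentrate has oral LD50 267.5 mg/kg, which is < 500 mg/kg, so it is Category TX (Toxic).
Insecticide concentrate: oral LD50 387.4 mg/kg < 500 mg/kg → Category TX (Toxic).
Category TX net quantity: 515 g + (three 6.7 oz packs = 570.84 g) = 1085.84 g.
That exceeds the Category TX ocean vessel limit of 1 kg.

No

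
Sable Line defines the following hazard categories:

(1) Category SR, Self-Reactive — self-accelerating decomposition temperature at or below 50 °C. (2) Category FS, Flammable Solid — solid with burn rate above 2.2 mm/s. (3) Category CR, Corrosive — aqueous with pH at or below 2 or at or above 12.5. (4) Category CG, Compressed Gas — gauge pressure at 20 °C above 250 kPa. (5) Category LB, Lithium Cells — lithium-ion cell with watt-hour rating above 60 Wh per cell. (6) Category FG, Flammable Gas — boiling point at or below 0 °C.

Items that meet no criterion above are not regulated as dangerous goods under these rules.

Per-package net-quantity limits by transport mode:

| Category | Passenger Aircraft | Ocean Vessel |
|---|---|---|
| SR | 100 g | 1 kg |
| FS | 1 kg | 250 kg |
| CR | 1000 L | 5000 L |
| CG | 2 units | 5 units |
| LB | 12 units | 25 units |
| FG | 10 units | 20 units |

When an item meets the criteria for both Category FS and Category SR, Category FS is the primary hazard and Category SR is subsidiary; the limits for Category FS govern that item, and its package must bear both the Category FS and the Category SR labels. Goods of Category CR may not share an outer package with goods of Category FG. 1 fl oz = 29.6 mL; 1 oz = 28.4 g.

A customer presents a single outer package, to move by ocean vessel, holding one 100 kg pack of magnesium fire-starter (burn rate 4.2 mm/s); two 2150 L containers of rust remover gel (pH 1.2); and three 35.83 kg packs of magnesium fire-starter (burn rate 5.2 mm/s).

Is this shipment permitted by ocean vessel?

Yes

Burn rate 4.2 mm/s meets the Category FS criterion (Flammable Solid), so the magnesium fire-starter is Category FS.
With pH 1.2 (≤ 2), the rust remover gel falls in Category CR.
Magnesium fire-starter: burn rate 5.2 mm/s > 2.2 mm/s → Category FS (Flammable Solid).
Total Category FS: 100 kg + (three 35.83 kg packs = 107.49 kg) = 207.49 kg.
207.49 kg ≤ 250 kg (ocean vessel limit, Category FS) — within limit.
Category CR quantity: two 2150 L containers = 4300 L.
4300 L is within the ocean vessel limit of 5000 L for Category CR.
The segregation rule (Category CR with Category FG) does not apply to Category FS with Category CR.
Every hazard category is within its ocean vessel limit and no segregation rule is violated.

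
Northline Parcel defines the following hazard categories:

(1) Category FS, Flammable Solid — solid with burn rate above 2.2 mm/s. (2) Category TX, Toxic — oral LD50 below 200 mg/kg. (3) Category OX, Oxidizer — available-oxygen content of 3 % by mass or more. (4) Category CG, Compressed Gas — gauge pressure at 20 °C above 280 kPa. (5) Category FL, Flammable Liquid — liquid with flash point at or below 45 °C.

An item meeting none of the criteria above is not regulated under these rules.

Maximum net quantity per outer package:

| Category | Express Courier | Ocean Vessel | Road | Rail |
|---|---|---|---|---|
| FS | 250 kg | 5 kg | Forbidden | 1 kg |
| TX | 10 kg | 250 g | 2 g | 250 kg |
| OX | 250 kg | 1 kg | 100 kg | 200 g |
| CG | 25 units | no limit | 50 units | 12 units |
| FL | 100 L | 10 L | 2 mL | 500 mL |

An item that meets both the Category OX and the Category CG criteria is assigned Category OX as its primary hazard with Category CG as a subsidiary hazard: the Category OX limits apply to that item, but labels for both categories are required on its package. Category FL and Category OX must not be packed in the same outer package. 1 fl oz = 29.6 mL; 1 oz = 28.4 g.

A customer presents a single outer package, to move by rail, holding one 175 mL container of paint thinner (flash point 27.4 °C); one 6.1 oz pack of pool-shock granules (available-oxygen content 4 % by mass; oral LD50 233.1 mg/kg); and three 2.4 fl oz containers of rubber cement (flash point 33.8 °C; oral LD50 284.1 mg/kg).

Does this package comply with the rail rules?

No

With flash point 27.4 °C (≤ 45 °C), the paint thinner falls in Category FL.
With available-oxygen content 4 % by mass (≥ 3 % by mass), the pool-shock granules fall in Category OX.
Rubber cement: flash point 33.8 °C ≤ 45 °C → Category FL (Flammable Liquid).
Total Category FL: 175 mL + (three 2.4 fl oz containers = 213.12 mL) = 388.12 mL.
388.12 mL is within the rail limit of 500 mL for Category FL.
Category OX quantity: one 6.1 oz pack = 173.24 g.
173.24 g is within the rail limit of 200 g for Category OX.
Category FL and Category OX may not share an outer package.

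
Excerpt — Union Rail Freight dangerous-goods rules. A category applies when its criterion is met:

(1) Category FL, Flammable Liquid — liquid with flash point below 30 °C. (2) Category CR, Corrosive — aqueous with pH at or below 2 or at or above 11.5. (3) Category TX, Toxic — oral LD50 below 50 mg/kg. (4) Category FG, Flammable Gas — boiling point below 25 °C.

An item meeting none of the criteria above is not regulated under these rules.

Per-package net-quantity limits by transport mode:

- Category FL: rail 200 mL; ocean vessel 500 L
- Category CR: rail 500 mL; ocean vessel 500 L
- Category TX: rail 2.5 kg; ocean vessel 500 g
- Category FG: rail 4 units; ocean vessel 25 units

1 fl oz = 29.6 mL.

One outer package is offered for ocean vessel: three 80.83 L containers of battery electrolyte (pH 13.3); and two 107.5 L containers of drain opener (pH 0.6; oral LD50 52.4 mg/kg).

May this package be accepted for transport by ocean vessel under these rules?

The battery electrolyte has pH 13.3, which is ≥ 11.5, so it is Category CR (Corrosive).
With pH 0.6 (≤ 2), the drain opener falls in Category CR.
Total Category CR: (three 80.83 L containers = 242.49 L) + (two 107.5 L containers = 215 L) = 457.49 L.
That is within the Category CR ocean vessel limit of 500 L.

Yes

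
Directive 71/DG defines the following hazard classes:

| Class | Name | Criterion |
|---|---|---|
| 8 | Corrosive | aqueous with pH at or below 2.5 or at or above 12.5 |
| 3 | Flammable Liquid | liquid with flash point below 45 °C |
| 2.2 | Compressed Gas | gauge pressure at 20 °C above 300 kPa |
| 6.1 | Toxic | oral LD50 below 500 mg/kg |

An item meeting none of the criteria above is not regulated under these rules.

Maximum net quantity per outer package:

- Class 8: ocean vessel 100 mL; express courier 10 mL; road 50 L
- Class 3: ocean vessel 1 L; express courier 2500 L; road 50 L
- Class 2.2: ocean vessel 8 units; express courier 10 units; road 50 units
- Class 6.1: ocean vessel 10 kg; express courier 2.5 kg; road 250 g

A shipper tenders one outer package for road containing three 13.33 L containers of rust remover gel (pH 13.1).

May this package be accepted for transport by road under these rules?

Yes

pH 13.1 meets the Class 8 criterion (Corrosive), so the rust remover gel is Class 8.
Class 8 quantity: three 13.33 L containers = 39.99 L.
39.99 L is within the road limit of 50 L for Class 8.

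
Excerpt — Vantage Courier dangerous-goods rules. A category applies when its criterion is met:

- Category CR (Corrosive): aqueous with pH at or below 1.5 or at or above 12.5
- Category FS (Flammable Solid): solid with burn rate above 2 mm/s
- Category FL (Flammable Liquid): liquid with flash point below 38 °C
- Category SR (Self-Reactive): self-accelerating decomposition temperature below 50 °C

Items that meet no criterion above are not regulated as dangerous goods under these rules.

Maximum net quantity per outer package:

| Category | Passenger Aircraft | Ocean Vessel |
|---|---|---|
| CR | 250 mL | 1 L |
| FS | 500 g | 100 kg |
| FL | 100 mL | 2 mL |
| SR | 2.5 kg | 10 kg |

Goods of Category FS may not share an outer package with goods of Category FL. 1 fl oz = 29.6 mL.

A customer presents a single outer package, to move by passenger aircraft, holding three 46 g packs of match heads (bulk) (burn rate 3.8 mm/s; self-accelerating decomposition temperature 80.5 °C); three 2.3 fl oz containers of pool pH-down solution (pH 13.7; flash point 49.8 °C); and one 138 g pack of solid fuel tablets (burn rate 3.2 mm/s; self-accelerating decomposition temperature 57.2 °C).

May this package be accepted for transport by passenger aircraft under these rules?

With burn rate 3.8 mm/s (> 2 mm/s), the match heads (bulk) fall in Category FS.
With pH 13.7 (≥ 12.5), the pool pH-down solution falls in Category CR.
Solid fuel tablets: burn rate 3.2 mm/s > 2 mm/s → Category FS (Flammable Solid).
Total Category FS: (three 46 g packs = 138 g) + 138 g = 276 g.
276 g is within the passenger aircraft limit of 500 g for Category FS.
Category CR quantity: three 2.3 fl oz containers = 204.24 mL.
That is within the Category CR passenger aircraft limit of 250 mL.
The segregation rule (Category FS with Category FL) does not apply to Category FS with Category CR.
Every hazard category is within its passenger aircraft limit and no segregation rule is violated.

Yes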